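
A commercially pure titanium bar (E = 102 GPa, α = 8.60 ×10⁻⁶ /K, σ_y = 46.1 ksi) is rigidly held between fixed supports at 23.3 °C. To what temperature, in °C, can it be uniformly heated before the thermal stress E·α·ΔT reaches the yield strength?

σ_y = 46.1 ksi = 317.8 MPa.
E·α·ΔT = 317.8 MPa ⇒ ΔT = 317.8 / (102.0×10³ × 8.60×10⁻⁶) = 362.3 K.
T = 23.3 + 362.3 = 385.6 °C.

386 °C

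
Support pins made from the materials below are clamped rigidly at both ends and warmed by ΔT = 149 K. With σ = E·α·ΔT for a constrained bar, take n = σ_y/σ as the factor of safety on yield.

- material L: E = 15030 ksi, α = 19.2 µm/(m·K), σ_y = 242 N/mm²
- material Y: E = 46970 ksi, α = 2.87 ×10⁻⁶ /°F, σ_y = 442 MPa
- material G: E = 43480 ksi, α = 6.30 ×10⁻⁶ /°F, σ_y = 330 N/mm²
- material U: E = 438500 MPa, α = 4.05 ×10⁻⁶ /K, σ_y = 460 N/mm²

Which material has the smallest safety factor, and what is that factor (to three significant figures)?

material G, n = 0.651

With everything in SI (GPa, ×10⁻⁶/K, MPa):
  material L: E = 103.6, α = 19.2, σ_y = 242.0 → σ = 296 MPa, n = 0.816
  material Y: E = 323.8, α = 5.17, σ_y = 442.0 → σ = 249 MPa, n = 1.77
  material G: E = 299.8, α = 11.3, σ_y = 330.0 → σ = 507 MPa, n = 0.651
  material U: E = 438.5, α = 4.05, σ_y = 460.0 → σ = 265 MPa, n = 1.74
Smallest n: material G with n = 0.651.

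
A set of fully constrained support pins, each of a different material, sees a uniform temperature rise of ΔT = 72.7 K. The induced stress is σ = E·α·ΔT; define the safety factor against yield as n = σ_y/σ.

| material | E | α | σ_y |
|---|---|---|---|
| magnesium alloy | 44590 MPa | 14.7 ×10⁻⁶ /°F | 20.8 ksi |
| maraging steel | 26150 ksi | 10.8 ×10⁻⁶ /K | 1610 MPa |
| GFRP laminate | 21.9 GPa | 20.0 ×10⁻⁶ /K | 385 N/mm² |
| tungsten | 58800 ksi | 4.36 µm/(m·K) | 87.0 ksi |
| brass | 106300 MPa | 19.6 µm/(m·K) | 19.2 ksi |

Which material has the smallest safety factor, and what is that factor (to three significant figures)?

Converting E to GPa, α to ×10⁻⁶/K, σ_y to MPa, then σ and n for each:
  magnesium alloy: E = 44.59, α = 26.5, σ_y = 143.4 → σ = 85.8 MPa, n = 1.67
  maraging steel: E = 180.3, α = 10.8, σ_y = 1610 → σ = 142 MPa, n = 11.4
  GFRP laminate: E = 21.90, α = 20.0, σ_y = 385.0 → σ = 31.8 MPa, n = 12.1
  tungsten: E = 405.4, α = 4.36, σ_y = 599.8 → σ = 129 MPa, n = 4.67
  brass: E = 106.3, α = 19.6, σ_y = 132.4 → σ = 151 MPa, n = 0.874
Brass has the lowest safety factor, n = 0.874.

brass, n = 0.874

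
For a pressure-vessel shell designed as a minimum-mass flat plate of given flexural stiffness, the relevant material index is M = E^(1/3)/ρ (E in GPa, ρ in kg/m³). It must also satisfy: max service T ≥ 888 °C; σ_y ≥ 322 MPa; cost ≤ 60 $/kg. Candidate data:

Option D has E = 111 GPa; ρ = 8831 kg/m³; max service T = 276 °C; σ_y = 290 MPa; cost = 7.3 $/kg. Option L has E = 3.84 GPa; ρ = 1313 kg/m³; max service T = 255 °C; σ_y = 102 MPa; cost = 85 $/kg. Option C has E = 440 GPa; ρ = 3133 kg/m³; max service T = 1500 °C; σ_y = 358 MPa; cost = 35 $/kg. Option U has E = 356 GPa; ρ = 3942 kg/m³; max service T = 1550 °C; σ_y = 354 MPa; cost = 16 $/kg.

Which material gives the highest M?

option C

Screen on constraints: max service T ≥ 888 °C; σ_y ≥ 322 MPa; cost ≤ 60 $/kg. Survivors: option C, option U.
Computing M directly (units already consistent):
  option C: M = 2.43×10⁻³
  option U: M = 1.80×10⁻³
The maximum is for option C.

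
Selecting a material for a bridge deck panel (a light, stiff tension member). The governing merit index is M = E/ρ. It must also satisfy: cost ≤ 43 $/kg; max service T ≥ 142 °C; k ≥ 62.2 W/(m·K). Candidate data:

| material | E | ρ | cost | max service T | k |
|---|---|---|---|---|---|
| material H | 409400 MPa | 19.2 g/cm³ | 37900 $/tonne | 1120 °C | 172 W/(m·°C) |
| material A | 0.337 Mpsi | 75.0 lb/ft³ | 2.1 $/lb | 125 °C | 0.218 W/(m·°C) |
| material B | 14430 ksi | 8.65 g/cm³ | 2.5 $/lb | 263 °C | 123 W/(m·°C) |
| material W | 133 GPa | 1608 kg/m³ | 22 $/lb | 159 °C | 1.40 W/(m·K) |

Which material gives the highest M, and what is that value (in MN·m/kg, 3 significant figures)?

Screen on constraints: cost ≤ 43 $/kg; max service T ≥ 142 °C; k ≥ 62.2 W/(m·K). Survivors: material H, material B.
Convert each candidate to consistent units, then evaluate M:
  material H: E = 409.4 GPa, ρ = 19200 kg/m³
  material B: E = 99.49 GPa, ρ = 8650 kg/m³
  material H: M = 21.3 MN·m/kg
  material B: M = 11.5 MN·m/kg
Material H ranks first.

material H, M = 21.3 MN·m/kg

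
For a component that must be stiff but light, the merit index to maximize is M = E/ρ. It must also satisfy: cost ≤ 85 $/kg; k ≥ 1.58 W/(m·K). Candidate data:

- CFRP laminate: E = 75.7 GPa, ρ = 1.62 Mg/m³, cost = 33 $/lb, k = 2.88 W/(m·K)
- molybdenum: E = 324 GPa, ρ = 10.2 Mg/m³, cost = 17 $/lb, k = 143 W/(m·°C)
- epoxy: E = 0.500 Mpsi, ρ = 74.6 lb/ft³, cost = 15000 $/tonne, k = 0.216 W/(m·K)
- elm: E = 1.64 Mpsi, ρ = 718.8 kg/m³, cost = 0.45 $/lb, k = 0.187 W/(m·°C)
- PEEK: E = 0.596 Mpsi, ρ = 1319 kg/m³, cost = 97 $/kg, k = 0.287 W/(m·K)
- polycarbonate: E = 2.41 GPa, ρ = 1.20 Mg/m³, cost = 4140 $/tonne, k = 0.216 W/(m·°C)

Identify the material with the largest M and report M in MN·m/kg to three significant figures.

Screen on constraints: cost ≤ 85 $/kg; k ≥ 1.58 W/(m·K). Survivors: CFRP laminate, molybdenum.
Convert each candidate to consistent units, then evaluate M:
  CFRP laminate: E = 75.70 GPa, ρ = 1620 kg/m³
  molybdenum: E = 324.0 GPa, ρ = 10200 kg/m³
  CFRP laminate: M = 46.7 MN·m/kg
  molybdenum: M = 31.8 MN·m/kg
CFRP laminate ranks first.

CFRP laminate, M = 46.7 MN·m/kg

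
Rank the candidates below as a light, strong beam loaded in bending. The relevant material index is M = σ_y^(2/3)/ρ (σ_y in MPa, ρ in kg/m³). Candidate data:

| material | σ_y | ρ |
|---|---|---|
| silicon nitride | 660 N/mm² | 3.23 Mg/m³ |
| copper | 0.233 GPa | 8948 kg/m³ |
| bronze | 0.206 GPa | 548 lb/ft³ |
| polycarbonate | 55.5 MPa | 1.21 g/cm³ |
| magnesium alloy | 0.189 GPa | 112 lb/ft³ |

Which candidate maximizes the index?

silicon nitride

In SI units:
  silicon nitride: σ_y = 660.0 MPa, ρ = 3230 kg/m³
  copper: σ_y = 233.0 MPa, ρ = 8948 kg/m³
  bronze: σ_y = 206.0 MPa, ρ = 8778 kg/m³
  polycarbonate: σ_y = 55.50 MPa, ρ = 1210 kg/m³
  magnesium alloy: σ_y = 189.0 MPa, ρ = 1794 kg/m³
  silicon nitride: M = 23.5×10⁻³
  magnesium alloy: M = 18.4×10⁻³
  polycarbonate: M = 12.0×10⁻³
  copper: M = 4.23×10⁻³
  bronze: M = 3.97×10⁻³
Highest index: silicon nitride.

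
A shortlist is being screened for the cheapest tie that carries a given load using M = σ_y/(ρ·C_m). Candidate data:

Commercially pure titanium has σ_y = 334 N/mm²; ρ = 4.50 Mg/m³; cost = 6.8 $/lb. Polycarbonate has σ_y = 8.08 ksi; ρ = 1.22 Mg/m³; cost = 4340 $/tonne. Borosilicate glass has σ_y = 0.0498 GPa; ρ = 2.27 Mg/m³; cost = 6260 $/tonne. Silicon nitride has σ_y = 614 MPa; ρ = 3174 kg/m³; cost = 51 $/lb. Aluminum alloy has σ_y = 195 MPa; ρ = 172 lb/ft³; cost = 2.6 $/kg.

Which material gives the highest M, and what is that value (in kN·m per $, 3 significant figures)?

aluminum alloy, M = 27.2 kN·m per $

After converting to SI:
  commercially pure titanium: σ_y = 334.0 MPa, ρ = 4500 kg/m³, cost = 14.99 $/kg
  polycarbonate: σ_y = 55.71 MPa, ρ = 1220 kg/m³, cost = 4.340 $/kg
  borosilicate glass: σ_y = 49.80 MPa, ρ = 2270 kg/m³, cost = 6.260 $/kg
  silicon nitride: σ_y = 614.0 MPa, ρ = 3174 kg/m³, cost = 112.4 $/kg
  aluminum alloy: σ_y = 195.0 MPa, ρ = 2755 kg/m³, cost = 2.600 $/kg
  aluminum alloy: M = 27.2 kN·m per $
  polycarbonate: M = 10.5 kN·m per $
  commercially pure titanium: M = 4.95 kN·m per $
  borosilicate glass: M = 3.50 kN·m per $
  silicon nitride: M = 1.72 kN·m per $
Aluminum alloy ranks first.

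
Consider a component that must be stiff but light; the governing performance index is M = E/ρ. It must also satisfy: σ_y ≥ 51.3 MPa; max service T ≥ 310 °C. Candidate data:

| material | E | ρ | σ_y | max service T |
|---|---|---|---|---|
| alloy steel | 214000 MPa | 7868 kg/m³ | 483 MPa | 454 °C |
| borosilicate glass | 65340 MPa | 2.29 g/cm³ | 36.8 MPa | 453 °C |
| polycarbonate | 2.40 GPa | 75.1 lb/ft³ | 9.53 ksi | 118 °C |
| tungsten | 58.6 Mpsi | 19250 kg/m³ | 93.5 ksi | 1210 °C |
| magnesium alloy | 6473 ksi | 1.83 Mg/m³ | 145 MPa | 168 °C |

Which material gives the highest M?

Screen on constraints: σ_y ≥ 51.3 MPa; max service T ≥ 310 °C. Survivors: alloy steel, tungsten.
In SI units:
  alloy steel: E = 214.0 GPa, ρ = 7868 kg/m³
  tungsten: E = 404.0 GPa, ρ = 19250 kg/m³
  alloy steel: M = 27.2 MN·m/kg
  tungsten: M = 21.0 MN·m/kg
Highest index: alloy steel.

alloy steel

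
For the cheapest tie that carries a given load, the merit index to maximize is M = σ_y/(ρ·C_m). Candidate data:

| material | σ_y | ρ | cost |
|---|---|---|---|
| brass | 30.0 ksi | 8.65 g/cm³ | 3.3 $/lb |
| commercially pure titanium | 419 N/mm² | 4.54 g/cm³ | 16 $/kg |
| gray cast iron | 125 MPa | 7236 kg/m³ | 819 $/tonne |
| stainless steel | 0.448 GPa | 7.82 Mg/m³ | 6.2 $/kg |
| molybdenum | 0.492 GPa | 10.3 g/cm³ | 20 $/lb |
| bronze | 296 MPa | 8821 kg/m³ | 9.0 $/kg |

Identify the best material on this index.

Normalizing units and computing the index:
  brass: σ_y = 206.8 MPa, ρ = 8650 kg/m³, cost = 7.275 $/kg
  commercially pure titanium: σ_y = 419.0 MPa, ρ = 4540 kg/m³, cost = 16.00 $/kg
  gray cast iron: σ_y = 125.0 MPa, ρ = 7236 kg/m³, cost = 0.8190 $/kg
  stainless steel: σ_y = 448.0 MPa, ρ = 7820 kg/m³, cost = 6.200 $/kg
  molybdenum: σ_y = 492.0 MPa, ρ = 10300 kg/m³, cost = 44.09 $/kg
  bronze: σ_y = 296.0 MPa, ρ = 8821 kg/m³, cost = 9.000 $/kg
  gray cast iron: M = 21.1 kN·m per $
  stainless steel: M = 9.24 kN·m per $
  commercially pure titanium: M = 5.77 kN·m per $
  bronze: M = 3.73 kN·m per $
  brass: M = 3.29 kN·m per $
  molybdenum: M = 1.08 kN·m per $
Highest index: gray cast iron.

gray cast iron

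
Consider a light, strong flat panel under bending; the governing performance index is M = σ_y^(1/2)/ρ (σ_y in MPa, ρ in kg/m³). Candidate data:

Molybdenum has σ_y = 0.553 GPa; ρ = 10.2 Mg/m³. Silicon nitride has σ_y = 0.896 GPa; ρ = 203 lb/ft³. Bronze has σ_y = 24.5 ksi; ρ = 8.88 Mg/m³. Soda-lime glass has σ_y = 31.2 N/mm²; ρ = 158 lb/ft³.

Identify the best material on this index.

silicon nitride

Convert each candidate to consistent units, then evaluate M:
  molybdenum: σ_y = 553.0 MPa, ρ = 10200 kg/m³
  silicon nitride: σ_y = 896.0 MPa, ρ = 3252 kg/m³
  bronze: σ_y = 168.9 MPa, ρ = 8880 kg/m³
  soda-lime glass: σ_y = 31.20 MPa, ρ = 2531 kg/m³
  silicon nitride: M = 9.21×10⁻³
  molybdenum: M = 2.31×10⁻³
  soda-lime glass: M = 2.21×10⁻³
  bronze: M = 1.46×10⁻³
Silicon nitride ranks first.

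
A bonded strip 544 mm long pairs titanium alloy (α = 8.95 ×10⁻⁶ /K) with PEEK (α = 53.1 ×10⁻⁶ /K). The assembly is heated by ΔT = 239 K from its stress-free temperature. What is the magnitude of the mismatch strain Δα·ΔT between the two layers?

Δα = |8.95 − 53.1|×10⁻⁶/K = 44.2×10⁻⁶/K.
Mismatch strain = Δα·ΔT = 44.2×10⁻⁶ × 239.0 = 0.0106.

0.0106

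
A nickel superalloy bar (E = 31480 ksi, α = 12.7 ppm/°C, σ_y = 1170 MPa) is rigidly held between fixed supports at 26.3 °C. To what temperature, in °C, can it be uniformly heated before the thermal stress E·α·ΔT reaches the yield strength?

E = 31480 ksi = 217.0 GPa.
E·α·ΔT = 1170 MPa ⇒ ΔT = 1170 / (217.0×10³ × 12.7×10⁻⁶) = 424.5 K.
T = 26.3 + 424.5 = 450.8 °C.

451 °C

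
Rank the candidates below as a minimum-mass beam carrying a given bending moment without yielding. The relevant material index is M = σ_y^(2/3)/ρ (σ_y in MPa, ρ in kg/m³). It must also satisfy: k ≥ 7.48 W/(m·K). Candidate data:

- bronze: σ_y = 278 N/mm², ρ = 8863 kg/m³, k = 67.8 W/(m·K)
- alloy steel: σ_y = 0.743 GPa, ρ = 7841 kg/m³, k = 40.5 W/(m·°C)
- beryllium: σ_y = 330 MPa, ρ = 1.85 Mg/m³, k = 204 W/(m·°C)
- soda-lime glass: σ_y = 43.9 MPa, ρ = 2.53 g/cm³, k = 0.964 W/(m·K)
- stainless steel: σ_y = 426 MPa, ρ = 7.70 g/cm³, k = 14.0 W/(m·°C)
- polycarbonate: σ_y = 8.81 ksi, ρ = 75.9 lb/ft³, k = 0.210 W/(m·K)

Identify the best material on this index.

Screen on constraints: k ≥ 7.48 W/(m·K). Survivors: bronze, alloy steel, beryllium, stainless steel.
After converting to SI:
  bronze: σ_y = 278.0 MPa, ρ = 8863 kg/m³
  alloy steel: σ_y = 743.0 MPa, ρ = 7841 kg/m³
  beryllium: σ_y = 330.0 MPa, ρ = 1850 kg/m³
  stainless steel: σ_y = 426.0 MPa, ρ = 7700 kg/m³
  beryllium: M = 25.8×10⁻³
  alloy steel: M = 10.5×10⁻³
  stainless steel: M = 7.35×10⁻³
  bronze: M = 4.81×10⁻³
Beryllium ranks first.

beryllium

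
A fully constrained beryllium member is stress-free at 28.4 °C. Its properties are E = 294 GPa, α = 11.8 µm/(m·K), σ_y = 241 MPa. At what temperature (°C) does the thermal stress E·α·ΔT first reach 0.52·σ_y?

64.5 °C

E·α·ΔT = 125.3 MPa ⇒ ΔT = 125.3 / (294.0×10³ × 11.8×10⁻⁶) = 36.12 K.
T = 28.4 + 36.12 = 64.52 °C.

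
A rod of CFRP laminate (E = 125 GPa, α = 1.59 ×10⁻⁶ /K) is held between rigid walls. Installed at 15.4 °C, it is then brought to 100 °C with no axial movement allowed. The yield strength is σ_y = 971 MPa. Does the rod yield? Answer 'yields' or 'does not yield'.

ΔT = 84.60 K. Constrained thermal stress σ = E·α·ΔT = 125.0×10³ MPa × 1.59×10⁻⁶ × 84.60 = 16.8 MPa (compressive).
Compare to σ_y = 971 MPa: σ < σ_y, so it does not yield.

does not yield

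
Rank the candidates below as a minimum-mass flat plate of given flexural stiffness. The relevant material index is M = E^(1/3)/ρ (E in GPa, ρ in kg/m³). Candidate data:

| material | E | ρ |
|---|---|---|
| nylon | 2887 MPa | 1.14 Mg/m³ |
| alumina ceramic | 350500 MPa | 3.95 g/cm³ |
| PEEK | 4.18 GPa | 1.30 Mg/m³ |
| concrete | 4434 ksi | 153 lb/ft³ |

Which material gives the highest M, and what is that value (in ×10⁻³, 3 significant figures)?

After converting to SI:
  nylon: E = 2.887 GPa, ρ = 1140 kg/m³
  alumina ceramic: E = 350.5 GPa, ρ = 3950 kg/m³
  PEEK: E = 4.180 GPa, ρ = 1300 kg/m³
  concrete: E = 30.57 GPa, ρ = 2451 kg/m³
  alumina ceramic: M = 1.78×10⁻³
  concrete: M = 1.28×10⁻³
  nylon: M = 1.25×10⁻³
  PEEK: M = 1.24×10⁻³
Alumina ceramic ranks first.

alumina ceramic, M = 1.78×10⁻³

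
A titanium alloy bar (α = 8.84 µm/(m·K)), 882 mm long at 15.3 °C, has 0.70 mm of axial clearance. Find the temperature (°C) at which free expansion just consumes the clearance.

α·L₀·ΔT = 0.7 mm ⇒ ΔT = 0.7 / (8.84×10⁻⁶ × 882.0) = 89.78 K.
T = 15.3 + 89.78 = 105.1 °C.

105 °C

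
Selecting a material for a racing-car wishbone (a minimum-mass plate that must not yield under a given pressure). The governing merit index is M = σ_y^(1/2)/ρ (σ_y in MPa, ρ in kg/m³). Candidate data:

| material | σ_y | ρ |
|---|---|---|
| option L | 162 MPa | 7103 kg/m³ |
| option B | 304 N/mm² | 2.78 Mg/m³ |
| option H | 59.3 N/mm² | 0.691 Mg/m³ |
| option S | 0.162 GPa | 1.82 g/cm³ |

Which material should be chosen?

option H

After converting to SI:
  option L: σ_y = 162.0 MPa, ρ = 7103 kg/m³
  option B: σ_y = 304.0 MPa, ρ = 2780 kg/m³
  option H: σ_y = 59.30 MPa, ρ = 691.0 kg/m³
  option S: σ_y = 162.0 MPa, ρ = 1820 kg/m³
  option H: M = 11.1×10⁻³
  option S: M = 6.99×10⁻³
  option B: M = 6.27×10⁻³
  option L: M = 1.79×10⁻³
Highest index: option H.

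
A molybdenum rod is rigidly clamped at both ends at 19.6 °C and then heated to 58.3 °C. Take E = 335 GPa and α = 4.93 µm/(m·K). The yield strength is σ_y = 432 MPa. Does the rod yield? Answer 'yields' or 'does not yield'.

does not yield

ΔT = 38.70 K. Constrained thermal stress σ = E·α·ΔT = 335.0×10³ MPa × 4.93×10⁻⁶ × 38.70 = 63.9 MPa (compressive).
Compare to σ_y = 432 MPa: σ < σ_y, so it does not yield.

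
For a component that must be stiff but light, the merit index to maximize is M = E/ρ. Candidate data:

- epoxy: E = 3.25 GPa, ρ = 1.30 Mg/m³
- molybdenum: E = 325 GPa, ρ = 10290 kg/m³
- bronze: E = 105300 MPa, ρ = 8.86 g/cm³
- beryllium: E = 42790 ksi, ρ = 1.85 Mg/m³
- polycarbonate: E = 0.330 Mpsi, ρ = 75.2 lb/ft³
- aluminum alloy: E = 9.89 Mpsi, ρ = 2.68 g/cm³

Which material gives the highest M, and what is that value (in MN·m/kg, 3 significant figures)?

beryllium, M = 159 MN·m/kg

After converting to SI:
  epoxy: E = 3.250 GPa, ρ = 1300 kg/m³
  molybdenum: E = 325.0 GPa, ρ = 10290 kg/m³
  bronze: E = 105.3 GPa, ρ = 8860 kg/m³
  beryllium: E = 295.0 GPa, ρ = 1850 kg/m³
  polycarbonate: E = 2.275 GPa, ρ = 1205 kg/m³
  aluminum alloy: E = 68.19 GPa, ρ = 2680 kg/m³
  beryllium: M = 159 MN·m/kg
  molybdenum: M = 31.6 MN·m/kg
  aluminum alloy: M = 25.4 MN·m/kg
  bronze: M = 11.9 MN·m/kg
  epoxy: M = 2.50 MN·m/kg
  polycarbonate: M = 1.89 MN·m/kg
Beryllium ranks first.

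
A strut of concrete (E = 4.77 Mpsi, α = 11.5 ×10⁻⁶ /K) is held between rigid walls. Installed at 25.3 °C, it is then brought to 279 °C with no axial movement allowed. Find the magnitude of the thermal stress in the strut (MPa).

E = 4.77 Mpsi = 32.89 GPa.
ΔT = 253.7 K. Constrained thermal stress σ = E·α·ΔT = 32.89×10³ MPa × 11.5×10⁻⁶ × 253.7 = 96.0 MPa (compressive).

96.0 MPa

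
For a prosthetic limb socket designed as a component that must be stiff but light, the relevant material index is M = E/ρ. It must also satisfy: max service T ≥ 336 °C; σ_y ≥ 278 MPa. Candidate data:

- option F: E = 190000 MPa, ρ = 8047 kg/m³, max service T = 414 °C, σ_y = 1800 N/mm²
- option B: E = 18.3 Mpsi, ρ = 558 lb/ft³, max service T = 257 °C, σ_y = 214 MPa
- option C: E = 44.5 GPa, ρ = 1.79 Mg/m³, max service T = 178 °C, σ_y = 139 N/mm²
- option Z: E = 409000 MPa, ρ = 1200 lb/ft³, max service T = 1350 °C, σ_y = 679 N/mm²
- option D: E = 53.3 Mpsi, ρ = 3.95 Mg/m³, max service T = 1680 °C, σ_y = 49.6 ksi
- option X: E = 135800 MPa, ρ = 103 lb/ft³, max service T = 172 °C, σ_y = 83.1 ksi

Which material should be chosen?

Screen on constraints: max service T ≥ 336 °C; σ_y ≥ 278 MPa. Survivors: option F, option Z, option D.
In SI units:
  option F: E = 190.0 GPa, ρ = 8047 kg/m³
  option Z: E = 409.0 GPa, ρ = 19220 kg/m³
  option D: E = 367.5 GPa, ρ = 3950 kg/m³
  option D: M = 93.0 MN·m/kg
  option F: M = 23.6 MN·m/kg
  option Z: M = 21.3 MN·m/kg
The maximum is for option D.

option D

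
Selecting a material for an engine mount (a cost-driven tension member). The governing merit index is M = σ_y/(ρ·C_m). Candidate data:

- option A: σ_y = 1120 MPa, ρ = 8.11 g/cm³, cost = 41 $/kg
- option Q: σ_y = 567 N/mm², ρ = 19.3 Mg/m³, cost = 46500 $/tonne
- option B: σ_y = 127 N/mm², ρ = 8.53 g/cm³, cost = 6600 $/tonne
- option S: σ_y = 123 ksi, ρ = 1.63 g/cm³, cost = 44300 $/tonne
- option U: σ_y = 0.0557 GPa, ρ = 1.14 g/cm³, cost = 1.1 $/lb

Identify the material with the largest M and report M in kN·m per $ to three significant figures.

After converting to SI:
  option A: σ_y = 1120 MPa, ρ = 8110 kg/m³, cost = 41.00 $/kg
  option Q: σ_y = 567.0 MPa, ρ = 19300 kg/m³, cost = 46.50 $/kg
  option B: σ_y = 127.0 MPa, ρ = 8530 kg/m³, cost = 6.600 $/kg
  option S: σ_y = 848.1 MPa, ρ = 1630 kg/m³, cost = 44.30 $/kg
  option U: σ_y = 55.70 MPa, ρ = 1140 kg/m³, cost = 2.425 $/kg
  option U: M = 20.1 kN·m per $
  option S: M = 11.7 kN·m per $
  option A: M = 3.37 kN·m per $
  option B: M = 2.26 kN·m per $
  option Q: M = 0.632 kN·m per $
Highest index: option U.

option U, M = 20.1 kN·m per $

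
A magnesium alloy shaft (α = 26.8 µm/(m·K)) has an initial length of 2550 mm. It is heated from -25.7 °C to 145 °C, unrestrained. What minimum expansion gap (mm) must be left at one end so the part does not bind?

ΔT = 145 − (-25.7) = 170.7 K.
ΔL = α·L₀·ΔT = 26.8×10⁻⁶ × 2550 mm × 170.7 K = 11.7 mm.

11.7 mm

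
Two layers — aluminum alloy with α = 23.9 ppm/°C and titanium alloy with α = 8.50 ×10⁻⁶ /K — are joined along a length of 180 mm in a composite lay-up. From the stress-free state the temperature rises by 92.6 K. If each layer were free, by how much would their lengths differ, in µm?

257 µm

Δα = |23.9 − 8.50|×10⁻⁶/K = 15.4×10⁻⁶/K.
ΔL_mismatch = Δα·L·ΔT = 15.4×10⁻⁶ × 180.0 mm × 92.6 K = 257 µm.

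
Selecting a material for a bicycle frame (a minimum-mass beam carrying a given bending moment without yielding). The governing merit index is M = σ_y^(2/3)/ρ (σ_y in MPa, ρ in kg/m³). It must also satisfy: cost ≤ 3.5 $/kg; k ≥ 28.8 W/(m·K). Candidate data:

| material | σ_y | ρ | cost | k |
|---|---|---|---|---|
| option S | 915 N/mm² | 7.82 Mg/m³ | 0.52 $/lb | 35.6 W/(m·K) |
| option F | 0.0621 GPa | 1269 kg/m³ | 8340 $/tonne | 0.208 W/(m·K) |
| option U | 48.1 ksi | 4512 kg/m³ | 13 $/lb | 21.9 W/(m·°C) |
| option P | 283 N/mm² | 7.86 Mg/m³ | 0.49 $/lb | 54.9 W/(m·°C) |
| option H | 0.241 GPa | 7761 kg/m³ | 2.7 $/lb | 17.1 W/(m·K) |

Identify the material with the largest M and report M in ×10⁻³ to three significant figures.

Screen on constraints: cost ≤ 3.5 $/kg; k ≥ 28.8 W/(m·K). Survivors: option S, option P.
Convert each candidate to consistent units, then evaluate M:
  option S: σ_y = 915.0 MPa, ρ = 7820 kg/m³
  option P: σ_y = 283.0 MPa, ρ = 7860 kg/m³
  option S: M = 12.1×10⁻³
  option P: M = 5.48×10⁻³
Option S ranks first.

option S, M = 12.1×10⁻³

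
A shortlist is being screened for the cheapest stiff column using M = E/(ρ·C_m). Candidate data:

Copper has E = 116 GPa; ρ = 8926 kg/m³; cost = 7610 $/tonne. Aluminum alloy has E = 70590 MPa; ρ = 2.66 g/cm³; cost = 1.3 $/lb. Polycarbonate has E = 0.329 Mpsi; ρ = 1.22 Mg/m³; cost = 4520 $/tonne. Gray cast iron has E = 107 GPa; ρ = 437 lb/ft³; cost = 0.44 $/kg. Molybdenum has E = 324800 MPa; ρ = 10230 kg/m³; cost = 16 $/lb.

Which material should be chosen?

gray cast iron

Normalizing units and computing the index:
  copper: E = 116.0 GPa, ρ = 8926 kg/m³, cost = 7.610 $/kg
  aluminum alloy: E = 70.59 GPa, ρ = 2660 kg/m³, cost = 2.866 $/kg
  polycarbonate: E = 2.268 GPa, ρ = 1220 kg/m³, cost = 4.520 $/kg
  gray cast iron: E = 107.0 GPa, ρ = 7000 kg/m³, cost = 0.4400 $/kg
  molybdenum: E = 324.8 GPa, ρ = 10230 kg/m³, cost = 35.27 $/kg
  gray cast iron: M = 34.7 MN·m per $
  aluminum alloy: M = 9.26 MN·m per $
  copper: M = 1.71 MN·m per $
  molybdenum: M = 0.900 MN·m per $
  polycarbonate: M = 0.411 MN·m per $
Gray cast iron has the largest M.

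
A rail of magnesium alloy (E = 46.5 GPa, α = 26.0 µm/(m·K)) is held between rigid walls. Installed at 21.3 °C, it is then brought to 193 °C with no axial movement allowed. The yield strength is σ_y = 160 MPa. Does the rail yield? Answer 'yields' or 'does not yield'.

yields

ΔT = 171.7 K. Constrained thermal stress σ = E·α·ΔT = 46.50×10³ MPa × 26.0×10⁻⁶ × 171.7 = 208 MPa (compressive).
Compare to σ_y = 160 MPa: σ ≥ σ_y, so it yields.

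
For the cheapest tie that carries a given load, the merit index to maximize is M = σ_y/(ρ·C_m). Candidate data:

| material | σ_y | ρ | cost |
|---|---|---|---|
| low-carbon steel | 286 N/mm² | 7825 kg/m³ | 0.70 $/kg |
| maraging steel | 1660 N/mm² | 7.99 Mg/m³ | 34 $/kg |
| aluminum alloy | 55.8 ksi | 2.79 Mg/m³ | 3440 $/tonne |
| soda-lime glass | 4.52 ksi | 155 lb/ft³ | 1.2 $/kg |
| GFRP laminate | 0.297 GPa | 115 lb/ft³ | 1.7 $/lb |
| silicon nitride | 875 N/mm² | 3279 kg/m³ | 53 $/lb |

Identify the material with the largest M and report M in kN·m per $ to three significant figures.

Putting every candidate on a common basis:
  low-carbon steel: σ_y = 286.0 MPa, ρ = 7825 kg/m³, cost = 0.7000 $/kg
  maraging steel: σ_y = 1660 MPa, ρ = 7990 kg/m³, cost = 34.00 $/kg
  aluminum alloy: σ_y = 384.7 MPa, ρ = 2790 kg/m³, cost = 3.440 $/kg
  soda-lime glass: σ_y = 31.16 MPa, ρ = 2483 kg/m³, cost = 1.200 $/kg
  GFRP laminate: σ_y = 297.0 MPa, ρ = 1842 kg/m³, cost = 3.748 $/kg
  silicon nitride: σ_y = 875.0 MPa, ρ = 3279 kg/m³, cost = 116.8 $/kg
  low-carbon steel: M = 52.2 kN·m per $
  GFRP laminate: M = 43.0 kN·m per $
  aluminum alloy: M = 40.1 kN·m per $
  soda-lime glass: M = 10.5 kN·m per $
  maraging steel: M = 6.11 kN·m per $
  silicon nitride: M = 2.28 kN·m per $
Low-carbon steel has the largest M.

low-carbon steel, M = 52.2 kN·m per $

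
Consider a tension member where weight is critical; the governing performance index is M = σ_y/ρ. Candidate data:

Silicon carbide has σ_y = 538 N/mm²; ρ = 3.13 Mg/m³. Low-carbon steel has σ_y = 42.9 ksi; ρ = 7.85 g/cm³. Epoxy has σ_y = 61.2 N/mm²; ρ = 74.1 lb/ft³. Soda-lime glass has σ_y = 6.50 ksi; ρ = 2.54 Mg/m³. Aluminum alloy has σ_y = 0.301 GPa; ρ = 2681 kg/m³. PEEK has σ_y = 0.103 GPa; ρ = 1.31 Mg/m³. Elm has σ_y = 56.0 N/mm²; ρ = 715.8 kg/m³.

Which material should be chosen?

silicon carbide

Putting every candidate on a common basis:
  silicon carbide: σ_y = 538.0 MPa, ρ = 3130 kg/m³
  low-carbon steel: σ_y = 295.8 MPa, ρ = 7850 kg/m³
  epoxy: σ_y = 61.20 MPa, ρ = 1187 kg/m³
  soda-lime glass: σ_y = 44.82 MPa, ρ = 2540 kg/m³
  aluminum alloy: σ_y = 301.0 MPa, ρ = 2681 kg/m³
  PEEK: σ_y = 103.0 MPa, ρ = 1310 kg/m³
  elm: σ_y = 56.00 MPa, ρ = 715.8 kg/m³
  silicon carbide: M = 172 kN·m/kg
  aluminum alloy: M = 112 kN·m/kg
  PEEK: M = 78.6 kN·m/kg
  elm: M = 78.2 kN·m/kg
  epoxy: M = 51.6 kN·m/kg
  low-carbon steel: M = 37.7 kN·m/kg
  soda-lime glass: M = 17.6 kN·m/kg
Highest index: silicon carbide.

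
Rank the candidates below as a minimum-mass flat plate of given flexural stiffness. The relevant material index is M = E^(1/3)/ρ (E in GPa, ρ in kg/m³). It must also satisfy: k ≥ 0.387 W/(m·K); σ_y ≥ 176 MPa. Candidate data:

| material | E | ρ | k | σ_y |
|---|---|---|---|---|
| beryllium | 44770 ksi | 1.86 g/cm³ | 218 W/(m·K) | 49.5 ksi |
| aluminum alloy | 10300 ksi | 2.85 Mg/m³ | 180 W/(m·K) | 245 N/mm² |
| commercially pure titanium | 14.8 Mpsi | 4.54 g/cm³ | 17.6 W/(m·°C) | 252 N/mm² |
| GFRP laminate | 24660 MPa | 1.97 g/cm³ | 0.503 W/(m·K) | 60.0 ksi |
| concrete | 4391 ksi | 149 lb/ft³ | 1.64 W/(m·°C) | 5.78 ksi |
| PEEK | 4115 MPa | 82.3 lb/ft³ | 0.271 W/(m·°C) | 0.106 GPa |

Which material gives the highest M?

beryllium

Screen on constraints: k ≥ 0.387 W/(m·K); σ_y ≥ 176 MPa. Survivors: beryllium, aluminum alloy, commercially pure titanium, GFRP laminate.
Normalizing units and computing the index:
  beryllium: E = 308.7 GPa, ρ = 1860 kg/m³
  aluminum alloy: E = 71.02 GPa, ρ = 2850 kg/m³
  commercially pure titanium: E = 102.0 GPa, ρ = 4540 kg/m³
  GFRP laminate: E = 24.66 GPa, ρ = 1970 kg/m³
  beryllium: M = 3.63×10⁻³
  GFRP laminate: M = 1.48×10⁻³
  aluminum alloy: M = 1.45×10⁻³
  commercially pure titanium: M = 1.03×10⁻³
Beryllium ranks first.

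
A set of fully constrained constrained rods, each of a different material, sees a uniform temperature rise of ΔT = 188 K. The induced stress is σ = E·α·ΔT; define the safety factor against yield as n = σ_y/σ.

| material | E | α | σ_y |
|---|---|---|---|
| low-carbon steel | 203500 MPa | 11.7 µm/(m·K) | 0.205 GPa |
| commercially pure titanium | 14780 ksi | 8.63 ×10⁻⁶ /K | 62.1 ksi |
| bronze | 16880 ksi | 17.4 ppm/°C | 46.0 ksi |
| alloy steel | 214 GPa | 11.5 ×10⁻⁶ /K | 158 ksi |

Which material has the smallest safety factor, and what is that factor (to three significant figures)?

low-carbon steel, n = 0.458

Per material, after unit conversion:
  low-carbon steel: E = 203.5, α = 11.7, σ_y = 205.0 → σ = 448 MPa, n = 0.458
  commercially pure titanium: E = 101.9, α = 8.63, σ_y = 428.2 → σ = 165 MPa, n = 2.59
  bronze: E = 116.4, α = 17.4, σ_y = 317.2 → σ = 381 MPa, n = 0.833
  alloy steel: E = 214.0, α = 11.5, σ_y = 1089 → σ = 463 MPa, n = 2.35
Smallest n: low-carbon steel with n = 0.458.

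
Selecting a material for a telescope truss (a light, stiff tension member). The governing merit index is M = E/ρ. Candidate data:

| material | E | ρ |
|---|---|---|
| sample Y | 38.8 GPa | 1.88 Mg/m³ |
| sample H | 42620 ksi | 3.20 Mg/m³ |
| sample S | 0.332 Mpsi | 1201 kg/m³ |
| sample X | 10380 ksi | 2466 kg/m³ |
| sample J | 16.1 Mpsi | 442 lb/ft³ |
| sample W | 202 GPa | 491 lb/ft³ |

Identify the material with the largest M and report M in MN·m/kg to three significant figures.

In SI units:
  sample Y: E = 38.80 GPa, ρ = 1880 kg/m³
  sample H: E = 293.9 GPa, ρ = 3200 kg/m³
  sample S: E = 2.289 GPa, ρ = 1201 kg/m³
  sample X: E = 71.57 GPa, ρ = 2466 kg/m³
  sample J: E = 111.0 GPa, ρ = 7080 kg/m³
  sample W: E = 202.0 GPa, ρ = 7865 kg/m³
  sample H: M = 91.8 MN·m/kg
  sample X: M = 29.0 MN·m/kg
  sample W: M = 25.7 MN·m/kg
  sample Y: M = 20.6 MN·m/kg
  sample J: M = 15.7 MN·m/kg
  sample S: M = 1.91 MN·m/kg
Sample H ranks first.

sample H, M = 91.8 MN·m/kg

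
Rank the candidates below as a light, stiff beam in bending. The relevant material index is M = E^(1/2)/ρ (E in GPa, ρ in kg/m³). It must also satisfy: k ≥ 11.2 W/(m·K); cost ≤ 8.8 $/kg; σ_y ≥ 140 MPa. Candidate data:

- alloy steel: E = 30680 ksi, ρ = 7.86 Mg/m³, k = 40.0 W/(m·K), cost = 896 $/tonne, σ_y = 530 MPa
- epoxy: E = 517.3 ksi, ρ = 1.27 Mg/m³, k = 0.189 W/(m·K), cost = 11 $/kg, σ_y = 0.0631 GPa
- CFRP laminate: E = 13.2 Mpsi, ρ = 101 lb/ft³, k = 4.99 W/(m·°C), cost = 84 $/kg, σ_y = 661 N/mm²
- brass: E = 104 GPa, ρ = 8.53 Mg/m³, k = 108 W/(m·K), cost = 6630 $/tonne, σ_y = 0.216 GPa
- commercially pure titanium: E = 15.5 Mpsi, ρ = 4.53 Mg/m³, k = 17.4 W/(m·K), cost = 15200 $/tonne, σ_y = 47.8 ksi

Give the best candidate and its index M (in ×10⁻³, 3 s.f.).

alloy steel, M = 1.85×10⁻³

Screen on constraints: k ≥ 11.2 W/(m·K); cost ≤ 8.8 $/kg; σ_y ≥ 140 MPa. Survivors: alloy steel, brass.
Normalizing units and computing the index:
  alloy steel: E = 211.5 GPa, ρ = 7860 kg/m³
  brass: E = 104.0 GPa, ρ = 8530 kg/m³
  alloy steel: M = 1.85×10⁻³
  brass: M = 1.20×10⁻³
Highest index: alloy steel.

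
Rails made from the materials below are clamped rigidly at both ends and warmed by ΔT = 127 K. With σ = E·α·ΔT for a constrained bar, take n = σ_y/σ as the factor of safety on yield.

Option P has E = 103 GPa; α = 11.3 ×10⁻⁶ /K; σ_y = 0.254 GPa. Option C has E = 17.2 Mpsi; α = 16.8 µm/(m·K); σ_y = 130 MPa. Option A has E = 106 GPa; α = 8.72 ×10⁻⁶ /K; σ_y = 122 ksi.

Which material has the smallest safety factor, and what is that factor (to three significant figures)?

Per material, after unit conversion:
  option P: E = 103.0, α = 11.3, σ_y = 254.0 → σ = 148 MPa, n = 1.72
  option C: E = 118.6, α = 16.8, σ_y = 130.0 → σ = 253 MPa, n = 0.514
  option A: E = 106.0, α = 8.72, σ_y = 841.2 → σ = 117 MPa, n = 7.17
The minimum is option C at n = 0.514.

option C, n = 0.514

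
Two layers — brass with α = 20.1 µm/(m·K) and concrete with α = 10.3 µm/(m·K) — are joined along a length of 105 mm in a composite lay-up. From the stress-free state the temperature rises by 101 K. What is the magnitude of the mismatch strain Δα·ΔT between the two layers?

9.90×10⁻⁴

Δα = |20.1 − 10.3|×10⁻⁶/K = 9.80×10⁻⁶/K.
Mismatch strain = Δα·ΔT = 9.80×10⁻⁶ × 101.0 = 9.90×10⁻⁴.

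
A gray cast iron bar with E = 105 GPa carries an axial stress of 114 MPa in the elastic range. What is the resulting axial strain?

1.09×10⁻³

ε = σ/E = 114 / 105000 = 1.09×10⁻³.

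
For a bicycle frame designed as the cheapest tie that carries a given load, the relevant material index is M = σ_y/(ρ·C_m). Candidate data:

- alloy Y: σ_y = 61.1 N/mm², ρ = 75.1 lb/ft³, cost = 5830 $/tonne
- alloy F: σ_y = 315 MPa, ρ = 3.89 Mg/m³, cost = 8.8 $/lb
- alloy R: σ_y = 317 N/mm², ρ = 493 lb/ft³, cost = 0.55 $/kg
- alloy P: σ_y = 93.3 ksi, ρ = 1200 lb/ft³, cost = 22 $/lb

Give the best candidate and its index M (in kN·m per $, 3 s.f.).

alloy R, M = 73.0 kN·m per $

Convert each candidate to consistent units, then evaluate M:
  alloy Y: σ_y = 61.10 MPa, ρ = 1203 kg/m³, cost = 5.830 $/kg
  alloy F: σ_y = 315.0 MPa, ρ = 3890 kg/m³, cost = 19.40 $/kg
  alloy R: σ_y = 317.0 MPa, ρ = 7897 kg/m³, cost = 0.5500 $/kg
  alloy P: σ_y = 643.3 MPa, ρ = 19220 kg/m³, cost = 48.50 $/kg
  alloy R: M = 73.0 kN·m per $
  alloy Y: M = 8.71 kN·m per $
  alloy F: M = 4.17 kN·m per $
  alloy P: M = 0.690 kN·m per $
Alloy R has the largest M.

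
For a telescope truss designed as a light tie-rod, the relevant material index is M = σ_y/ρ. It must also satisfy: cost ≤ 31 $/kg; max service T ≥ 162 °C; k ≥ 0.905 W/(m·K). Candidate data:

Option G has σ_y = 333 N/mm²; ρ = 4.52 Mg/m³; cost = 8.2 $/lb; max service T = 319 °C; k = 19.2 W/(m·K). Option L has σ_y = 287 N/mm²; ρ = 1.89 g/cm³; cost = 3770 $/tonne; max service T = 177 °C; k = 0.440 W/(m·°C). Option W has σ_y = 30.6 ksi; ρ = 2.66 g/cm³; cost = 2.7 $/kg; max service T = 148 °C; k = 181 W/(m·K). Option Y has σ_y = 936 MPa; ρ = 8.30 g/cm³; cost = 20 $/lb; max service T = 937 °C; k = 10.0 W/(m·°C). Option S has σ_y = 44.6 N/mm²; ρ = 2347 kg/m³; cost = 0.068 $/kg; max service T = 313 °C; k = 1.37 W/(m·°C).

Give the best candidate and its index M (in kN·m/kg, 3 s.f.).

option G, M = 73.7 kN·m/kg

Screen on constraints: cost ≤ 31 $/kg; max service T ≥ 162 °C; k ≥ 0.905 W/(m·K). Survivors: option G, option S.
In SI units:
  option G: σ_y = 333.0 MPa, ρ = 4520 kg/m³
  option S: σ_y = 44.60 MPa, ρ = 2347 kg/m³
  option G: M = 73.7 kN·m/kg
  option S: M = 19.0 kN·m/kg
The maximum is for option G.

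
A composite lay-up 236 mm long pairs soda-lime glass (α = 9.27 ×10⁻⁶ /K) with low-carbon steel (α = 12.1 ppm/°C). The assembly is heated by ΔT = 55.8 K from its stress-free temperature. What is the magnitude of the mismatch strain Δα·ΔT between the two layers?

Δα = |9.27 − 12.1|×10⁻⁶/K = 2.83×10⁻⁶/K.
Mismatch strain = Δα·ΔT = 2.83×10⁻⁶ × 55.8 = 1.58×10⁻⁴.

1.58×10⁻⁴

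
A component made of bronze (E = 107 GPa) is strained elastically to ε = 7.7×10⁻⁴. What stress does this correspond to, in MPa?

82.4 MPa

σ = E·ε = 107000 MPa × 7.7×10⁻⁴ = 82.4 MPa.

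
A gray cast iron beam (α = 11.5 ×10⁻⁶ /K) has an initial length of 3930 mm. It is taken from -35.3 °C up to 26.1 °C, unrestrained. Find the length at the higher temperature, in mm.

ΔT = 26.1 − (-35.3) = 61.40 K.
ΔL = α·L₀·ΔT = 11.5×10⁻⁶ × 3930 mm × 61.40 K = 2.77 mm.
L = L₀ + ΔL = 3930 + 2.77 = 3932.8 mm.

3932.8 mm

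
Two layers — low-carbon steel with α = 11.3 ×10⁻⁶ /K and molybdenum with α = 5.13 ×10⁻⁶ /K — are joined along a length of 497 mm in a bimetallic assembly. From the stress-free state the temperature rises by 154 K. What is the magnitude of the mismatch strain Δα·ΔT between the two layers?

Δα = |11.3 − 5.13|×10⁻⁶/K = 6.17×10⁻⁶/K.
Mismatch strain = Δα·ΔT = 6.17×10⁻⁶ × 154.0 = 9.50×10⁻⁴.

9.50×10⁻⁴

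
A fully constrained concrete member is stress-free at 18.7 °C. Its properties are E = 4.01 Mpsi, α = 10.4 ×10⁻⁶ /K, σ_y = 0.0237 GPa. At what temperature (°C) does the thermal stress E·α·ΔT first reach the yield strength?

E = 4.01 Mpsi = 27.65 GPa.
σ_y = 0.0237 GPa = 23.70 MPa.
E·α·ΔT = 23.70 MPa ⇒ ΔT = 23.70 / (27.65×10³ × 10.4×10⁻⁶) = 82.42 K.
T = 18.7 + 82.42 = 101.1 °C.

101 °C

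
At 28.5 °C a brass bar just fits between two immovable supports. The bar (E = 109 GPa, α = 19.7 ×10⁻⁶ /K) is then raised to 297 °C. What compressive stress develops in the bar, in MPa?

577 MPa

ΔT = 268.5 K. Constrained thermal stress σ = E·α·ΔT = 109.0×10³ MPa × 19.7×10⁻⁶ × 268.5 = 577 MPa (compressive).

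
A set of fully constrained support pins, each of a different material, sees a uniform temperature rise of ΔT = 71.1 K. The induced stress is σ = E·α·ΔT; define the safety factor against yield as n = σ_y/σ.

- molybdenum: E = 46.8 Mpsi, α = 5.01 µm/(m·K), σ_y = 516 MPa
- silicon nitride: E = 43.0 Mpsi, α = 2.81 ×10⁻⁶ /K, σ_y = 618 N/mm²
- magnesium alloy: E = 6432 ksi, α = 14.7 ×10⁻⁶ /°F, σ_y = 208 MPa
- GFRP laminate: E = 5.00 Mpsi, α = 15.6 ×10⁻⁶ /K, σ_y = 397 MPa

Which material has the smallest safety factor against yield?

In consistent units (E in GPa, α in ×10⁻⁶/K, σ_y in MPa):
  molybdenum: E = 322.7, α = 5.01, σ_y = 516.0 → σ = 115 MPa, n = 4.49
  silicon nitride: E = 296.5, α = 2.81, σ_y = 618.0 → σ = 59.2 MPa, n = 10.4
  magnesium alloy: E = 44.35, α = 26.5, σ_y = 208.0 → σ = 83.4 MPa, n = 2.49
  GFRP laminate: E = 34.47, α = 15.6, σ_y = 397.0 → σ = 38.2 MPa, n = 10.4
Smallest n: magnesium alloy with n = 2.49.

magnesium alloy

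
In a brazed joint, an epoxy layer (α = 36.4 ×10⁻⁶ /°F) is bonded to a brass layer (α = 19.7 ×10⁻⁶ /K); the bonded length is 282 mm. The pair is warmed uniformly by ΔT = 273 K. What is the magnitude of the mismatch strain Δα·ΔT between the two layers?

0.0125

epoxy: α = 36.4×10⁻⁶/°F × 9/5 = 65.5×10⁻⁶/K.
Δα = |65.5 − 19.7|×10⁻⁶/K = 45.8×10⁻⁶/K.
Mismatch strain = Δα·ΔT = 45.8×10⁻⁶ × 273.0 = 0.0125.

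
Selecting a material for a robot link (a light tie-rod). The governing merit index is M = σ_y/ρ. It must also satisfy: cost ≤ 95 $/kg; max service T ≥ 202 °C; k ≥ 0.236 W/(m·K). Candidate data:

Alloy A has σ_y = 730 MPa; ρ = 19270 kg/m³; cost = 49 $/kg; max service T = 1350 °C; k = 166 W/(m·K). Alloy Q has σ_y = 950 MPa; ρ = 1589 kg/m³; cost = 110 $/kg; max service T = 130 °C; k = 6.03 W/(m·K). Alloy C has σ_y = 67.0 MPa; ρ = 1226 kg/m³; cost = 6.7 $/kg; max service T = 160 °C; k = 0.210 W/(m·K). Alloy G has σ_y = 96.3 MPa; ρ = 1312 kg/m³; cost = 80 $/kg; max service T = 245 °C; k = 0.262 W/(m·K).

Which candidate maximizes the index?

alloy G

Screen on constraints: cost ≤ 95 $/kg; max service T ≥ 202 °C; k ≥ 0.236 W/(m·K). Survivors: alloy A, alloy G.
Evaluate M for each candidate:
  alloy G: M = 73.4 kN·m/kg
  alloy A: M = 37.9 kN·m/kg
Highest index: alloy G.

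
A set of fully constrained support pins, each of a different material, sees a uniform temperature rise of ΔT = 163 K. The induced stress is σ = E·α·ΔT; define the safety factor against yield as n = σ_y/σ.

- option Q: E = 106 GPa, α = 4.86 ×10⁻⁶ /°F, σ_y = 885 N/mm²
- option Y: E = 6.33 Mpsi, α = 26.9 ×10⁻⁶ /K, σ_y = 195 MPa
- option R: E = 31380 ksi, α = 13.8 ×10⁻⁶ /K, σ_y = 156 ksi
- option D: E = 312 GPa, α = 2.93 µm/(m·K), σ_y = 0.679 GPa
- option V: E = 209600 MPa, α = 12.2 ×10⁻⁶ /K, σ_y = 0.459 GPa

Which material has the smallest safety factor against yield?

Per material, after unit conversion:
  option Q: E = 106.0, α = 8.75, σ_y = 885.0 → σ = 151 MPa, n = 5.86
  option Y: E = 43.64, α = 26.9, σ_y = 195.0 → σ = 191 MPa, n = 1.02
  option R: E = 216.4, α = 13.8, σ_y = 1076 → σ = 487 MPa, n = 2.21
  option D: E = 312.0, α = 2.93, σ_y = 679.0 → σ = 149 MPa, n = 4.56
  option V: E = 209.6, α = 12.2, σ_y = 459.0 → σ = 417 MPa, n = 1.10
Option Y has the lowest safety factor, n = 1.02.

option Y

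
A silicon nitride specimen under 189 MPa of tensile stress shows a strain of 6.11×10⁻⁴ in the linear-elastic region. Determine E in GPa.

309 GPa

E = σ/ε = 189 MPa / 6.11×10⁻⁴ = 309300 MPa = 309 GPa.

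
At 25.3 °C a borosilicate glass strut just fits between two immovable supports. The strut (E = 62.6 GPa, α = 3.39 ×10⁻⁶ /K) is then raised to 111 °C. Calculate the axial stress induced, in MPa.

ΔT = 85.70 K. Constrained thermal stress σ = E·α·ΔT = 62.60×10³ MPa × 3.39×10⁻⁶ × 85.70 = 18.2 MPa (compressive).

18.2 MPa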